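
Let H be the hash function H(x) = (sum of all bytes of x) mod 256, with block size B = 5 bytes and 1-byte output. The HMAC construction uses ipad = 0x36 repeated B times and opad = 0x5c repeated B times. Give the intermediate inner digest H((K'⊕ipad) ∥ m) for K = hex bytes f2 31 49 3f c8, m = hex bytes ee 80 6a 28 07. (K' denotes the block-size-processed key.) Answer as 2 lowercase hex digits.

58

Key hex bytes f2 31 49 3f c8 is exactly B = 5 bytes: K' = f2 31 49 3f c8.
K' ⊕ ipad = c4 07 7f 09 fe.
Inner input = c4 07 7f 09 fe ∥ ee 80 6a 28 07.
Inner hash: sum = 196+7+127+9+254+238+128+106+40+7 = 1112; mod 256 = 88 → 58.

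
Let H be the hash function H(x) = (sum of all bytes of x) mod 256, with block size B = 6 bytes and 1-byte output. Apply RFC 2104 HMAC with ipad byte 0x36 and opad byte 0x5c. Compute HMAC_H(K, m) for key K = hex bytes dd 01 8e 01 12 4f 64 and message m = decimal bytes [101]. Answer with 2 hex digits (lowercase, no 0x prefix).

Key hex bytes dd 01 8e 01 12 4f 64 is 7 bytes > B = 6, so hash it first: H(key) = 32, then zero-pad to 6 bytes: K' = 32 00 00 00 00 00.
K' ⊕ ipad = 04 36 36 36 36 36.  K' ⊕ opad = 6e 5c 5c 5c 5c 5c.
Inner input = (K'⊕ipad) ∥ m = 04 36 36 36 36 36 ∥ 65.
Inner hash: sum = 4+54+54+54+54+54+101 = 375; mod 256 = 119 → 77.
Outer input = (K'⊕opad) ∥ inner = 6e 5c 5c 5c 5c 5c ∥ 77.
Outer hash (tag): sum = 110+92+92+92+92+92+119 = 689; mod 256 = 177 → b1.

b1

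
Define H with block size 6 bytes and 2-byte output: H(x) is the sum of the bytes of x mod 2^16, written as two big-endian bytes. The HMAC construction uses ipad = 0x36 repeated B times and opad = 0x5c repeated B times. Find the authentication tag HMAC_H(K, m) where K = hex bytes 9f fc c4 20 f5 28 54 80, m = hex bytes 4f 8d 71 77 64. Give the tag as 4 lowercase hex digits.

Key hex bytes 9f fc c4 20 f5 28 54 80 is 8 bytes > B = 6, so hash it first: H(key) = 04 70, then zero-pad to 6 bytes: K' = 04 70 00 00 00 00.
K' ⊕ ipad = 32 46 36 36 36 36.  K' ⊕ opad = 58 2c 5c 5c 5c 5c.
Inner input = (K'⊕ipad) ∥ m = 32 46 36 36 36 36 ∥ 4f 8d 71 77 64.
Inner hash: sum = 50+70+54+54+54+54+79+141+113+119+100 = 888 → 03 78.
Outer input = (K'⊕opad) ∥ inner = 58 2c 5c 5c 5c 5c ∥ 03 78.
Outer hash (tag): sum = 88+44+92+92+92+92+3+120 = 623 → 02 6f.

026f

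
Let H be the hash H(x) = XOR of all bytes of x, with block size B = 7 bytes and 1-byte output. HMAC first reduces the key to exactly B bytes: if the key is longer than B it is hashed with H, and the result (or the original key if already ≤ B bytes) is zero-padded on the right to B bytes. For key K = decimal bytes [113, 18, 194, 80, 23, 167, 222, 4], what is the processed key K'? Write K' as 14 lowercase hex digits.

|K| = 8 > B = 7, so first hash the key.
H(K): XOR 71⊕12⊕c2⊕50⊕17⊕a7⊕de⊕04 = 9b.
Zero-pad H(K) = 9b to 7 bytes: K' = 9b 00 00 00 00 00 00.

9b000000000000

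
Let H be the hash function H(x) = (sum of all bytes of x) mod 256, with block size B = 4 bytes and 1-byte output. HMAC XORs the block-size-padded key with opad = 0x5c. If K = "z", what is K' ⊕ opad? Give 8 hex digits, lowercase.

265c5c5c

Key "z" = 7a is 1 byte ≤ B = 4; zero-pad to 4 bytes: K' = 7a 00 00 00.
XOR each byte with 0x5c: 7a⊕5c=26, 00⊕5c=5c, 00⊕5c=5c, 00⊕5c=5c.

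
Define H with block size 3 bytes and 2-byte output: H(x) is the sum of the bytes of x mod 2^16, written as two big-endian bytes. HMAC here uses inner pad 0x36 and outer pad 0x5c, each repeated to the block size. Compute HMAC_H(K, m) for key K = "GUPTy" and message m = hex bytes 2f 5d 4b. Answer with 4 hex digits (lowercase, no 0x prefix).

0272

Key "GUPTy" = 47 55 50 54 79 is 5 bytes > B = 3, so hash it first: H(key) = 01 b9, then zero-pad to 3 bytes: K' = 01 b9 00.
K' ⊕ ipad = 37 8f 36.  K' ⊕ opad = 5d e5 5c.
Inner input = (K'⊕ipad) ∥ m = 37 8f 36 ∥ 2f 5d 4b.
Inner hash: sum = 55+143+54+47+93+75 = 467 → 01 d3.
Outer input = (K'⊕opad) ∥ inner = 5d e5 5c ∥ 01 d3.
Outer hash (tag): sum = 93+229+92+1+211 = 626 → 02 72.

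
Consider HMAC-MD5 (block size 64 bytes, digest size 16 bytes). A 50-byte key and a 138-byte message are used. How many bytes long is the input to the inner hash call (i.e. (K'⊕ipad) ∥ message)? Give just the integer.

202

Key is 50 ≤ 64 bytes, zero-padded: |K'| = 64.
Inner input = (K'⊕ipad) ∥ m → 64 + 138 = 202 bytes.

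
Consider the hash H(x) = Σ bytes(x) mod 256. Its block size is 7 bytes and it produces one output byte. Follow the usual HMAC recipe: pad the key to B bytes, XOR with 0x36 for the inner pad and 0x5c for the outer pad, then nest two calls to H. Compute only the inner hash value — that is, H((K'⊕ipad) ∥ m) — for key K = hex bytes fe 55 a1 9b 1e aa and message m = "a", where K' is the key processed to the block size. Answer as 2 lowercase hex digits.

ca

Key hex bytes fe 55 a1 9b 1e aa is 6 bytes ≤ B = 7; zero-pad to 7 bytes: K' = fe 55 a1 9b 1e aa 00.
K' ⊕ ipad = c8 63 97 ad 28 9c 36.
Inner input = c8 63 97 ad 28 9c 36 ∥ 61.
Inner hash: sum = 200+99+151+173+40+156+54+97 = 970; mod 256 = 202 → ca.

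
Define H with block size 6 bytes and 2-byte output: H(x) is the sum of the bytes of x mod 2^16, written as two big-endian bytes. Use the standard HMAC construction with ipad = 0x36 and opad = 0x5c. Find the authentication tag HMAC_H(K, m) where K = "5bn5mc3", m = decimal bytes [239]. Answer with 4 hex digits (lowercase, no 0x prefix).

0237

Key "5bn5mc3" = 35 62 6e 35 6d 63 33 is 7 bytes > B = 6, so hash it first: H(key) = 02 3d, then zero-pad to 6 bytes: K' = 02 3d 00 00 00 00.
K' ⊕ ipad = 34 0b 36 36 36 36.  K' ⊕ opad = 5e 61 5c 5c 5c 5c.
Inner input = (K'⊕ipad) ∥ m = 34 0b 36 36 36 36 ∥ ef.
Inner hash: sum = 52+11+54+54+54+54+239 = 518 → 02 06.
Outer input = (K'⊕opad) ∥ inner = 5e 61 5c 5c 5c 5c ∥ 02 06.
Outer hash (tag): sum = 94+97+92+92+92+92+2+6 = 567 → 02 37.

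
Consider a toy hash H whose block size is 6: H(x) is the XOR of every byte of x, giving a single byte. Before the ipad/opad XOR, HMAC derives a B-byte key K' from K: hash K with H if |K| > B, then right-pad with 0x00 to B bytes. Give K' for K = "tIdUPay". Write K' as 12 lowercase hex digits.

440000000000

|K| = 7 > B = 6, so first hash the key.
H(K): XOR 74⊕49⊕64⊕55⊕50⊕61⊕79 = 44.
Zero-pad H(K) = 44 to 6 bytes: K' = 44 00 00 00 00 00.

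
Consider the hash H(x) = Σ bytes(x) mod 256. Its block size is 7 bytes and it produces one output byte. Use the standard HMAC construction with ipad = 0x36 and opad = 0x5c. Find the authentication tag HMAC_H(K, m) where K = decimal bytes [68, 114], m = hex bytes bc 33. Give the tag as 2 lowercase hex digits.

Key decimal bytes [68, 114] = 44 72 is 2 bytes ≤ B = 7; zero-pad to 7 bytes: K' = 44 72 00 00 00 00 00.
K' ⊕ ipad = 72 44 36 36 36 36 36.  K' ⊕ opad = 18 2e 5c 5c 5c 5c 5c.
Inner input = (K'⊕ipad) ∥ m = 72 44 36 36 36 36 36 ∥ bc 33.
Inner hash: sum = 114+68+54+54+54+54+54+188+51 = 691; mod 256 = 179 → b3.
Outer input = (K'⊕opad) ∥ inner = 18 2e 5c 5c 5c 5c 5c ∥ b3.
Outer hash (tag): sum = 24+46+92+92+92+92+92+179 = 709; mod 256 = 197 → c5.

c5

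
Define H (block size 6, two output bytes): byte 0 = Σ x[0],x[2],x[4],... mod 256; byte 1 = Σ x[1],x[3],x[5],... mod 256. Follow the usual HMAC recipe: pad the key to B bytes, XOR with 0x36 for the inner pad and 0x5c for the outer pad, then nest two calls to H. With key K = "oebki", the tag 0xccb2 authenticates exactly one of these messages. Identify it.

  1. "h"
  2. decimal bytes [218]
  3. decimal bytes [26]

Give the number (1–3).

Key "oebki" = 6f 65 62 6b 69 is 5 bytes ≤ B = 6; zero-pad to 6 bytes: K' = 6f 65 62 6b 69 00.
K' ⊕ ipad = 59 53 54 5d 5f 36; K' ⊕ opad = 33 39 3e 37 35 5c.
m1: inner = H(59 53 54 5d 5f 36 68) = 74 e6; tag = H(33 39 3e 37 35 5c 74 e6) = 1ab2
m2: inner = H(59 53 54 5d 5f 36 da) = e6 e6; tag = H(33 39 3e 37 35 5c e6 e6) = 8cb2
m3: inner = H(59 53 54 5d 5f 36 1a) = 26 e6; tag = H(33 39 3e 37 35 5c 26 e6) = ccb2 ← matches

3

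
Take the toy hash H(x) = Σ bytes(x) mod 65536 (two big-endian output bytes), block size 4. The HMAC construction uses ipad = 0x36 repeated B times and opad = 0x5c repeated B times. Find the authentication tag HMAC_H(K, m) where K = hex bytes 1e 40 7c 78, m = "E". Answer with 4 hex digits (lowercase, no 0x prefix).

Key hex bytes 1e 40 7c 78 is exactly B = 4 bytes: K' = 1e 40 7c 78.
K' ⊕ ipad = 28 76 4a 4e.  K' ⊕ opad = 42 1c 20 24.
Inner input = (K'⊕ipad) ∥ m = 28 76 4a 4e ∥ 45.
Inner hash: sum = 40+118+74+78+69 = 379 → 01 7b.
Outer input = (K'⊕opad) ∥ inner = 42 1c 20 24 ∥ 01 7b.
Outer hash (tag): sum = 66+28+32+36+1+123 = 286 → 01 1e.

011e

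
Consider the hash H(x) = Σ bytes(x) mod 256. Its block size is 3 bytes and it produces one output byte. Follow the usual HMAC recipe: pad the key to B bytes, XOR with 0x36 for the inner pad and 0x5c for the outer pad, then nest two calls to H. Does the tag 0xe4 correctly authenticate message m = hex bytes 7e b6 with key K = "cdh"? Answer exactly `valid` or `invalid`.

Key "cdh" = 63 64 68 is exactly B = 3 bytes: K' = 63 64 68.
K' ⊕ ipad = 55 52 5e; K' ⊕ opad = 3f 38 34.
Inner hash: sum = 85+82+94+126+182 = 569; mod 256 = 57 → 39.
Outer hash (recomputed tag): sum = 63+56+52+57 = 228 → e4.
Recomputed tag = e4; claimed = e4 → match.

valid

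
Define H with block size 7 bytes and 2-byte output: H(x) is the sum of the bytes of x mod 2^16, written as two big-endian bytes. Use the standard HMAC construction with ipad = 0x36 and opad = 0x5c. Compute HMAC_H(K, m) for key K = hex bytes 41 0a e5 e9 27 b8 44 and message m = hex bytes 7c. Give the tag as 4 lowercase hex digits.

Key hex bytes 41 0a e5 e9 27 b8 44 is exactly B = 7 bytes: K' = 41 0a e5 e9 27 b8 44.
K' ⊕ ipad = 77 3c d3 df 11 8e 72.  K' ⊕ opad = 1d 56 b9 b5 7b e4 18.
Inner input = (K'⊕ipad) ∥ m = 77 3c d3 df 11 8e 72 ∥ 7c.
Inner hash: sum = 119+60+211+223+17+142+114+124 = 1010 → 03 f2.
Outer input = (K'⊕opad) ∥ inner = 1d 56 b9 b5 7b e4 18 ∥ 03 f2.
Outer hash (tag): sum = 29+86+185+181+123+228+24+3+242 = 1101 → 04 4d.

044d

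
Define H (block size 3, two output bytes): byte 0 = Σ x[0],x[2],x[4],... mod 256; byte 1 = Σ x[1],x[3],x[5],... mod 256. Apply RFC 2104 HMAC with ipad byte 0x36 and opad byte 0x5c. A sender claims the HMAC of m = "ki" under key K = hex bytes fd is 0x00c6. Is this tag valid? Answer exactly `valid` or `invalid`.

Key hex bytes fd is 1 byte ≤ B = 3; zero-pad to 3 bytes: K' = fd 00 00.
K' ⊕ ipad = cb 36 36; K' ⊕ opad = a1 5c 5c.
Inner hash: even-index sum = 362 mod 256 = 106; odd-index sum = 161 mod 256 = 161 → 6a a1.
Outer hash (recomputed tag): even-index sum = 414 mod 256 = 158; odd-index sum = 198 mod 256 = 198 → 9e c6.
Recomputed tag = 9ec6; claimed = 00c6 → mismatch.

invalid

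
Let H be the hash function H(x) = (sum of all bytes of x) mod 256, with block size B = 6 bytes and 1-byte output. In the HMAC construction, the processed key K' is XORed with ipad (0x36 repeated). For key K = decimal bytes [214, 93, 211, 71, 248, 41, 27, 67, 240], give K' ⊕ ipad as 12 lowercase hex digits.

Key decimal bytes [214, 93, 211, 71, 248, 41, 27, 67, 240] = d6 5d d3 47 f8 29 1b 43 f0 is 9 bytes > B = 6, so hash it first: H(key) = bc, then zero-pad to 6 bytes: K' = bc 00 00 00 00 00.
XOR each byte with 0x36: bc⊕36=8a, 00⊕36=36, 00⊕36=36, 00⊕36=36, 00⊕36=36, 00⊕36=36.

8a3636363636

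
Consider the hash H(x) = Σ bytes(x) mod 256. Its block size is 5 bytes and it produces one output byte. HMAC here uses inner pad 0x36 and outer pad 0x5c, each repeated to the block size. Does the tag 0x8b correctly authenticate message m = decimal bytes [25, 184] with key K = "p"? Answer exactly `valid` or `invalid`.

valid

Key "p" = 70 is 1 byte ≤ B = 5; zero-pad to 5 bytes: K' = 70 00 00 00 00.
K' ⊕ ipad = 46 36 36 36 36; K' ⊕ opad = 2c 5c 5c 5c 5c.
Inner hash: sum = 70+54+54+54+54+25+184 = 495; mod 256 = 239 → ef.
Outer hash (recomputed tag): sum = 44+92+92+92+92+239 = 651; mod 256 = 139 → 8b.
Recomputed tag = 8b; claimed = 8b → match.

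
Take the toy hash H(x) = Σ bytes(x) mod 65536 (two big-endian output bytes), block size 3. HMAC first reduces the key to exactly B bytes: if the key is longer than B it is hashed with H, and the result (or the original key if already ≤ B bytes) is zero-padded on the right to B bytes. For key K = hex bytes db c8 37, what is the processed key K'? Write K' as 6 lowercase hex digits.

dbc837

Key hex bytes db c8 37 is exactly B = 3 bytes: K' = db c8 37.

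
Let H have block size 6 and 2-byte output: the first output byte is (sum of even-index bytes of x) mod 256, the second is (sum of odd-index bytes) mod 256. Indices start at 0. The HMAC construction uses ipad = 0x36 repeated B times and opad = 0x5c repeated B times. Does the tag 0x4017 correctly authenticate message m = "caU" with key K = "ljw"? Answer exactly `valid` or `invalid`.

Key "ljw" = 6c 6a 77 is 3 bytes ≤ B = 6; zero-pad to 6 bytes: K' = 6c 6a 77 00 00 00.
K' ⊕ ipad = 5a 5c 41 36 36 36; K' ⊕ opad = 30 36 2b 5c 5c 5c.
Inner hash: even-index sum = 393 mod 256 = 137; odd-index sum = 297 mod 256 = 41 → 89 29.
Outer hash (recomputed tag): even-index sum = 320 mod 256 = 64; odd-index sum = 279 mod 256 = 23 → 40 17.
Recomputed tag = 4017; claimed = 4017 → match.

valid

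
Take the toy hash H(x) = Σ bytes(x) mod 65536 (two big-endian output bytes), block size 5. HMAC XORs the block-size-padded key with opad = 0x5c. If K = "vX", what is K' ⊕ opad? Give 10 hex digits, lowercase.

2a045c5c5c

Key "vX" = 76 58 is 2 bytes ≤ B = 5; zero-pad to 5 bytes: K' = 76 58 00 00 00.
XOR each byte with 0x5c: 76⊕5c=2a, 58⊕5c=04, 00⊕5c=5c, 00⊕5c=5c, 00⊕5c=5c.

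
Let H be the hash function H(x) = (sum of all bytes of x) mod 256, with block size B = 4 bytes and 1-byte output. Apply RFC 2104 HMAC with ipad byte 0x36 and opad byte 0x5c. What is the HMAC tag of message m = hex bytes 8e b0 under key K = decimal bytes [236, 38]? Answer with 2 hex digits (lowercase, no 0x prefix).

76

Key decimal bytes [236, 38] = ec 26 is 2 bytes ≤ B = 4; zero-pad to 4 bytes: K' = ec 26 00 00.
K' ⊕ ipad = da 10 36 36.  K' ⊕ opad = b0 7a 5c 5c.
Inner input = (K'⊕ipad) ∥ m = da 10 36 36 ∥ 8e b0.
Inner hash: sum = 218+16+54+54+142+176 = 660; mod 256 = 148 → 94.
Outer input = (K'⊕opad) ∥ inner = b0 7a 5c 5c ∥ 94.
Outer hash (tag): sum = 176+122+92+92+148 = 630; mod 256 = 118 → 76.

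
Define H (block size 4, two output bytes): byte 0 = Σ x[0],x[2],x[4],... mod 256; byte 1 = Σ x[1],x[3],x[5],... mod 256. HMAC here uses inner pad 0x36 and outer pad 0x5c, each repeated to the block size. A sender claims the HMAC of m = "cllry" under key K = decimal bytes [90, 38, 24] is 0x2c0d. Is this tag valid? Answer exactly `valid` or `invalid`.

Key decimal bytes [90, 38, 24] = 5a 26 18 is 3 bytes ≤ B = 4; zero-pad to 4 bytes: K' = 5a 26 18 00.
K' ⊕ ipad = 6c 10 2e 36; K' ⊕ opad = 06 7a 44 5c.
Inner hash: even-index sum = 482 mod 256 = 226; odd-index sum = 292 mod 256 = 36 → e2 24.
Outer hash (recomputed tag): even-index sum = 300 mod 256 = 44; odd-index sum = 250 mod 256 = 250 → 2c fa.
Recomputed tag = 2cfa; claimed = 2c0d → mismatch.

invalid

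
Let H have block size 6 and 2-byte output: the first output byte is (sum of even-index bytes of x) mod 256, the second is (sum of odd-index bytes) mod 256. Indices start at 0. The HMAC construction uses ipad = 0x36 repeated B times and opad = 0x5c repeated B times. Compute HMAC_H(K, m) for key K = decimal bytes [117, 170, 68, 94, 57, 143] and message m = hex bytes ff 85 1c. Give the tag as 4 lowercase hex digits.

Key decimal bytes [117, 170, 68, 94, 57, 143] = 75 aa 44 5e 39 8f is exactly B = 6 bytes: K' = 75 aa 44 5e 39 8f.
K' ⊕ ipad = 43 9c 72 68 0f b9.  K' ⊕ opad = 29 f6 18 02 65 d3.
Inner input = (K'⊕ipad) ∥ m = 43 9c 72 68 0f b9 ∥ ff 85 1c.
Inner hash: even-index sum = 479 mod 256 = 223; odd-index sum = 578 mod 256 = 66 → df 42.
Outer input = (K'⊕opad) ∥ inner = 29 f6 18 02 65 d3 ∥ df 42.
Outer hash (tag): even-index sum = 389 mod 256 = 133; odd-index sum = 525 mod 256 = 13 → 85 0d.

850d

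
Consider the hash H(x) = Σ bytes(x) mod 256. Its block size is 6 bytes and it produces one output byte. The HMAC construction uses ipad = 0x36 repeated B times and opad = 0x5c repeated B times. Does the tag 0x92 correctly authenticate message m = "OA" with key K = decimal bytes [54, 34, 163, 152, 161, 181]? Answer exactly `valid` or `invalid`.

Key decimal bytes [54, 34, 163, 152, 161, 181] = 36 22 a3 98 a1 b5 is exactly B = 6 bytes: K' = 36 22 a3 98 a1 b5.
K' ⊕ ipad = 00 14 95 ae 97 83; K' ⊕ opad = 6a 7e ff c4 fd e9.
Inner hash: sum = 0+20+149+174+151+131+79+65 = 769; mod 256 = 1 → 01.
Outer hash (recomputed tag): sum = 106+126+255+196+253+233+1 = 1170; mod 256 = 146 → 92.
Recomputed tag = 92; claimed = 92 → match.

valid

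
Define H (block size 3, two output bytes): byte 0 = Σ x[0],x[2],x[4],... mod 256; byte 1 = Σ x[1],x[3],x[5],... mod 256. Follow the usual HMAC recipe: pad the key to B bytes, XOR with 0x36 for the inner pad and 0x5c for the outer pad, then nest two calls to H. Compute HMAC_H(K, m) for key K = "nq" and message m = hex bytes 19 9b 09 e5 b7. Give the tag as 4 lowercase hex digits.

Key "nq" = 6e 71 is 2 bytes ≤ B = 3; zero-pad to 3 bytes: K' = 6e 71 00.
K' ⊕ ipad = 58 47 36.  K' ⊕ opad = 32 2d 5c.
Inner input = (K'⊕ipad) ∥ m = 58 47 36 ∥ 19 9b 09 e5 b7.
Inner hash: even-index sum = 526 mod 256 = 14; odd-index sum = 288 mod 256 = 32 → 0e 20.
Outer input = (K'⊕opad) ∥ inner = 32 2d 5c ∥ 0e 20.
Outer hash (tag): even-index sum = 174 mod 256 = 174; odd-index sum = 59 mod 256 = 59 → ae 3b.

ae3b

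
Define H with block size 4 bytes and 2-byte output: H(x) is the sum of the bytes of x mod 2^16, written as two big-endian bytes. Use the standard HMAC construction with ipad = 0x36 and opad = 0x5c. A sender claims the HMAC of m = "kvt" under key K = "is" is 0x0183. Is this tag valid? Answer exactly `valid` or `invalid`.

valid

Key "is" = 69 73 is 2 bytes ≤ B = 4; zero-pad to 4 bytes: K' = 69 73 00 00.
K' ⊕ ipad = 5f 45 36 36; K' ⊕ opad = 35 2f 5c 5c.
Inner hash: sum = 95+69+54+54+107+118+116 = 613 → 02 65.
Outer hash (recomputed tag): sum = 53+47+92+92+2+101 = 387 → 01 83.
Recomputed tag = 0183; claimed = 0183 → match.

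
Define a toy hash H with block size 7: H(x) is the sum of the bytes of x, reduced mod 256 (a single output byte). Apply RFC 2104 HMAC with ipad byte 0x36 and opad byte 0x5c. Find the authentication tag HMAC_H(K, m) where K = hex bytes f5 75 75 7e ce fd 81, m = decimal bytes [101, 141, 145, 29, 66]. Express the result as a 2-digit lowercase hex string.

Key hex bytes f5 75 75 7e ce fd 81 is exactly B = 7 bytes: K' = f5 75 75 7e ce fd 81.
K' ⊕ ipad = c3 43 43 48 f8 cb b7.  K' ⊕ opad = a9 29 29 22 92 a1 dd.
Inner input = (K'⊕ipad) ∥ m = c3 43 43 48 f8 cb b7 ∥ 65 8d 91 1d 42.
Inner hash: sum = 195+67+67+72+248+203+183+101+141+145+29+66 = 1517; mod 256 = 237 → ed.
Outer input = (K'⊕opad) ∥ inner = a9 29 29 22 92 a1 dd ∥ ed.
Outer hash (tag): sum = 169+41+41+34+146+161+221+237 = 1050; mod 256 = 26 → 1a.

1a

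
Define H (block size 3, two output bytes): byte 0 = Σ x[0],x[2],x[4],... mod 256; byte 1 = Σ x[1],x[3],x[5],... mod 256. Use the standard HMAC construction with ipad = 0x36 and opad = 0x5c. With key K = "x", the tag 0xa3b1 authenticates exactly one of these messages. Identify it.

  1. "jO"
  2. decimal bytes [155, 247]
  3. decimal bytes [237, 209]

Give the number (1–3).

3

Key "x" = 78 is 1 byte ≤ B = 3; zero-pad to 3 bytes: K' = 78 00 00.
K' ⊕ ipad = 4e 36 36; K' ⊕ opad = 24 5c 5c.
m1: inner = H(4e 36 36 6a 4f) = d3 a0; tag = H(24 5c 5c d3 a0) = 202f
m2: inner = H(4e 36 36 9b f7) = 7b d1; tag = H(24 5c 5c 7b d1) = 51d7
m3: inner = H(4e 36 36 ed d1) = 55 23; tag = H(24 5c 5c 55 23) = a3b1 ← matches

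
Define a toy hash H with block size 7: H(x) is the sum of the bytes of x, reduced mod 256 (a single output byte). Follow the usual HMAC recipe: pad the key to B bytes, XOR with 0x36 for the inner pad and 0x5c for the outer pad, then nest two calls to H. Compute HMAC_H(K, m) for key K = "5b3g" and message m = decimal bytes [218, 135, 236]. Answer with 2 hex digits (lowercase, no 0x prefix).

Key "5b3g" = 35 62 33 67 is 4 bytes ≤ B = 7; zero-pad to 7 bytes: K' = 35 62 33 67 00 00 00.
K' ⊕ ipad = 03 54 05 51 36 36 36.  K' ⊕ opad = 69 3e 6f 3b 5c 5c 5c.
Inner input = (K'⊕ipad) ∥ m = 03 54 05 51 36 36 36 ∥ da 87 ec.
Inner hash: sum = 3+84+5+81+54+54+54+218+135+236 = 924; mod 256 = 156 → 9c.
Outer input = (K'⊕opad) ∥ inner = 69 3e 6f 3b 5c 5c 5c ∥ 9c.
Outer hash (tag): sum = 105+62+111+59+92+92+92+156 = 769; mod 256 = 1 → 01.

01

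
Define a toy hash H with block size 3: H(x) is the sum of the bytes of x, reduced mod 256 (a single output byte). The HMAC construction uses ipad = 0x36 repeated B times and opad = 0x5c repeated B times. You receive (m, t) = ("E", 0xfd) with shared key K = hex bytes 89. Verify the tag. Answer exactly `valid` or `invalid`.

valid

Key hex bytes 89 is 1 byte ≤ B = 3; zero-pad to 3 bytes: K' = 89 00 00.
K' ⊕ ipad = bf 36 36; K' ⊕ opad = d5 5c 5c.
Inner hash: sum = 191+54+54+69 = 368; mod 256 = 112 → 70.
Outer hash (recomputed tag): sum = 213+92+92+112 = 509; mod 256 = 253 → fd.
Recomputed tag = fd; claimed = fd → match.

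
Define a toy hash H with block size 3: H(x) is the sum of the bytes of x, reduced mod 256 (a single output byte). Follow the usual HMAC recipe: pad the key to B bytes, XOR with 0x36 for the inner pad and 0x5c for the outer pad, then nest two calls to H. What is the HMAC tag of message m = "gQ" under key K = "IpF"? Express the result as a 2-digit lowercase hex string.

48

Key "IpF" = 49 70 46 is exactly B = 3 bytes: K' = 49 70 46.
K' ⊕ ipad = 7f 46 70.  K' ⊕ opad = 15 2c 1a.
Inner input = (K'⊕ipad) ∥ m = 7f 46 70 ∥ 67 51.
Inner hash: sum = 127+70+112+103+81 = 493; mod 256 = 237 → ed.
Outer input = (K'⊕opad) ∥ inner = 15 2c 1a ∥ ed.
Outer hash (tag): sum = 21+44+26+237 = 328; mod 256 = 72 → 48.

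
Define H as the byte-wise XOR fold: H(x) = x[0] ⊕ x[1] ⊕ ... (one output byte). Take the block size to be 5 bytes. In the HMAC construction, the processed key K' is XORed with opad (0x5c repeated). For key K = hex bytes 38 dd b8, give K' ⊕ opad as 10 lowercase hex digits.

Key hex bytes 38 dd b8 is 3 bytes ≤ B = 5; zero-pad to 5 bytes: K' = 38 dd b8 00 00.
XOR each byte with 0x5c: 38⊕5c=64, dd⊕5c=81, b8⊕5c=e4, 00⊕5c=5c, 00⊕5c=5c.

6481e45c5c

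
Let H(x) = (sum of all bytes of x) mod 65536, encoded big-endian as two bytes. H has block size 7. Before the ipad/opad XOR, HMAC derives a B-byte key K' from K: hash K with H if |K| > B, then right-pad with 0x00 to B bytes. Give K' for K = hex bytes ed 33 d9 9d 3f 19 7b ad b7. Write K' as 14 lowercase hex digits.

|K| = 9 > B = 7, so first hash the key.
H(K): sum = 237+51+217+157+63+25+123+173+183 = 1229 → 04 cd.
Zero-pad H(K) = 04 cd to 7 bytes: K' = 04 cd 00 00 00 00 00.

04cd0000000000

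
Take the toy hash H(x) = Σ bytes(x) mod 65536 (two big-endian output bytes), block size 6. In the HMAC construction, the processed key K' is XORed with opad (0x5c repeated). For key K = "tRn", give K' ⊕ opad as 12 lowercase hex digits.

Key "tRn" = 74 52 6e is 3 bytes ≤ B = 6; zero-pad to 6 bytes: K' = 74 52 6e 00 00 00.
XOR each byte with 0x5c: 74⊕5c=28, 52⊕5c=0e, 6e⊕5c=32, 00⊕5c=5c, 00⊕5c=5c, 00⊕5c=5c.

280e325c5c5c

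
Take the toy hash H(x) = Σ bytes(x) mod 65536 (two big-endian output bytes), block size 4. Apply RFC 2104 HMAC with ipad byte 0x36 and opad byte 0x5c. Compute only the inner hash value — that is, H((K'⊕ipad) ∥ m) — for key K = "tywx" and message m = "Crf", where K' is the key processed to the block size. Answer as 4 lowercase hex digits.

023b

Key "tywx" = 74 79 77 78 is exactly B = 4 bytes: K' = 74 79 77 78.
K' ⊕ ipad = 42 4f 41 4e.
Inner input = 42 4f 41 4e ∥ 43 72 66.
Inner hash: sum = 66+79+65+78+67+114+102 = 571 → 02 3b.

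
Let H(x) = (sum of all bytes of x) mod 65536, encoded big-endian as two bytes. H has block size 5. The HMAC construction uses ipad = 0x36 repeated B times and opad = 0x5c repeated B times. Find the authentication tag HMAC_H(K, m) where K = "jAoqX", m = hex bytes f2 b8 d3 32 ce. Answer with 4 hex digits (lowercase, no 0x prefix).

Key "jAoqX" = 6a 41 6f 71 58 is exactly B = 5 bytes: K' = 6a 41 6f 71 58.
K' ⊕ ipad = 5c 77 59 47 6e.  K' ⊕ opad = 36 1d 33 2d 04.
Inner input = (K'⊕ipad) ∥ m = 5c 77 59 47 6e ∥ f2 b8 d3 32 ce.
Inner hash: sum = 92+119+89+71+110+242+184+211+50+206 = 1374 → 05 5e.
Outer input = (K'⊕opad) ∥ inner = 36 1d 33 2d 04 ∥ 05 5e.
Outer hash (tag): sum = 54+29+51+45+4+5+94 = 282 → 01 1a.

011a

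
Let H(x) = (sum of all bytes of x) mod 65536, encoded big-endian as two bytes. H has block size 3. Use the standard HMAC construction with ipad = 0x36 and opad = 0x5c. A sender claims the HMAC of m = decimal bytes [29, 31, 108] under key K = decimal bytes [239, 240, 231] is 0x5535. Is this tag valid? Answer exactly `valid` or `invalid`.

Key decimal bytes [239, 240, 231] = ef f0 e7 is exactly B = 3 bytes: K' = ef f0 e7.
K' ⊕ ipad = d9 c6 d1; K' ⊕ opad = b3 ac bb.
Inner hash: sum = 217+198+209+29+31+108 = 792 → 03 18.
Outer hash (recomputed tag): sum = 179+172+187+3+24 = 565 → 02 35.
Recomputed tag = 0235; claimed = 5535 → mismatch.

invalid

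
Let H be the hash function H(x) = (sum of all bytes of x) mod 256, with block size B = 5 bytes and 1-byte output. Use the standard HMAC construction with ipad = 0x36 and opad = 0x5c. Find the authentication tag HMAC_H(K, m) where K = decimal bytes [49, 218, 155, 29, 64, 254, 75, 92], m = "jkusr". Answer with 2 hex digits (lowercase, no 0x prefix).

Key decimal bytes [49, 218, 155, 29, 64, 254, 75, 92] = 31 da 9b 1d 40 fe 4b 5c is 8 bytes > B = 5, so hash it first: H(key) = a8, then zero-pad to 5 bytes: K' = a8 00 00 00 00.
K' ⊕ ipad = 9e 36 36 36 36.  K' ⊕ opad = f4 5c 5c 5c 5c.
Inner input = (K'⊕ipad) ∥ m = 9e 36 36 36 36 ∥ 6a 6b 75 73 72.
Inner hash: sum = 158+54+54+54+54+106+107+117+115+114 = 933; mod 256 = 165 → a5.
Outer input = (K'⊕opad) ∥ inner = f4 5c 5c 5c 5c ∥ a5.
Outer hash (tag): sum = 244+92+92+92+92+165 = 777; mod 256 = 9 → 09.

09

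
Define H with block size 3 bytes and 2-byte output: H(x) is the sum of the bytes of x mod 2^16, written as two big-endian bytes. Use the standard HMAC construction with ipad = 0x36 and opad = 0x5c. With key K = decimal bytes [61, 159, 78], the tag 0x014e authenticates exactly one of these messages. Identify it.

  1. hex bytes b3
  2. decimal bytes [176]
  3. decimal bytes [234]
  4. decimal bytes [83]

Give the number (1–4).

Key decimal bytes [61, 159, 78] = 3d 9f 4e is exactly B = 3 bytes: K' = 3d 9f 4e.
K' ⊕ ipad = 0b a9 78; K' ⊕ opad = 61 c3 12.
m1: inner = H(0b a9 78 b3) = 01 df; tag = H(61 c3 12 01 df) = 0216
m2: inner = H(0b a9 78 b0) = 01 dc; tag = H(61 c3 12 01 dc) = 0213
m3: inner = H(0b a9 78 ea) = 02 16; tag = H(61 c3 12 02 16) = 014e ← matches
m4: inner = H(0b a9 78 53) = 01 7f; tag = H(61 c3 12 01 7f) = 01b6

3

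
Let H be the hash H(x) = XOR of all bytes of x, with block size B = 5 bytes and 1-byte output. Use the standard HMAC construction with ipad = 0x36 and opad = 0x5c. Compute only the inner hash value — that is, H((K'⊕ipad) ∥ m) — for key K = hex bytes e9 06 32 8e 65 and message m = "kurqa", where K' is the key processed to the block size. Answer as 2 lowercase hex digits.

Key hex bytes e9 06 32 8e 65 is exactly B = 5 bytes: K' = e9 06 32 8e 65.
K' ⊕ ipad = df 30 04 b8 53.
Inner input = df 30 04 b8 53 ∥ 6b 75 72 71 61.
Inner hash: XOR df⊕30⊕04⊕b8⊕53⊕6b⊕75⊕72⊕71⊕61 = 7c.

7c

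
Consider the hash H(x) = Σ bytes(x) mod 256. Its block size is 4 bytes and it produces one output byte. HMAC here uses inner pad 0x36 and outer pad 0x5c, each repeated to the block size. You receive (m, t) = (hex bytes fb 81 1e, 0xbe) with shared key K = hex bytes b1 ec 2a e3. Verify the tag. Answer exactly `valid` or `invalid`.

valid

Key hex bytes b1 ec 2a e3 is exactly B = 4 bytes: K' = b1 ec 2a e3.
K' ⊕ ipad = 87 da 1c d5; K' ⊕ opad = ed b0 76 bf.
Inner hash: sum = 135+218+28+213+251+129+30 = 1004; mod 256 = 236 → ec.
Outer hash (recomputed tag): sum = 237+176+118+191+236 = 958; mod 256 = 190 → be.
Recomputed tag = be; claimed = be → match.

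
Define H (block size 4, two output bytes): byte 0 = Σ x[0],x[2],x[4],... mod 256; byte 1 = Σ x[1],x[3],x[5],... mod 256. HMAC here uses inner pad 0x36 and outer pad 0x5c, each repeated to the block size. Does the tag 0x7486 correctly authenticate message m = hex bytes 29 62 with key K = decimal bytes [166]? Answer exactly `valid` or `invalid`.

invalid

Key decimal bytes [166] = a6 is 1 byte ≤ B = 4; zero-pad to 4 bytes: K' = a6 00 00 00.
K' ⊕ ipad = 90 36 36 36; K' ⊕ opad = fa 5c 5c 5c.
Inner hash: even-index sum = 239 mod 256 = 239; odd-index sum = 206 mod 256 = 206 → ef ce.
Outer hash (recomputed tag): even-index sum = 581 mod 256 = 69; odd-index sum = 390 mod 256 = 134 → 45 86.
Recomputed tag = 4586; claimed = 7486 → mismatch.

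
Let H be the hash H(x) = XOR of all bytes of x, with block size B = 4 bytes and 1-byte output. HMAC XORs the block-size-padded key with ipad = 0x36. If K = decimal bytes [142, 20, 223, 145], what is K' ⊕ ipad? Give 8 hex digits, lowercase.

b822e9a7

Key decimal bytes [142, 20, 223, 145] = 8e 14 df 91 is exactly B = 4 bytes: K' = 8e 14 df 91.
XOR each byte with 0x36: 8e⊕36=b8, 14⊕36=22, df⊕36=e9, 91⊕36=a7.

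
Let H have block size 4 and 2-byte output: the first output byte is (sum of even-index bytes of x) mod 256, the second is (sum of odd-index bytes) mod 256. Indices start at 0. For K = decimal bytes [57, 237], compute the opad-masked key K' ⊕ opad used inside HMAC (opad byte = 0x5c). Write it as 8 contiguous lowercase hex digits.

65b15c5c

Key decimal bytes [57, 237] = 39 ed is 2 bytes ≤ B = 4; zero-pad to 4 bytes: K' = 39 ed 00 00.
XOR each byte with 0x5c: 39⊕5c=65, ed⊕5c=b1, 00⊕5c=5c, 00⊕5c=5c.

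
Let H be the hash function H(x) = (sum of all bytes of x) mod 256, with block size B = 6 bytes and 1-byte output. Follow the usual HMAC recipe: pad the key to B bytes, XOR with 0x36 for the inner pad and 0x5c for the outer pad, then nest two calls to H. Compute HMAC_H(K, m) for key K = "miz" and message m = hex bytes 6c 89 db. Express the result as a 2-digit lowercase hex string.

18

Key "miz" = 6d 69 7a is 3 bytes ≤ B = 6; zero-pad to 6 bytes: K' = 6d 69 7a 00 00 00.
K' ⊕ ipad = 5b 5f 4c 36 36 36.  K' ⊕ opad = 31 35 26 5c 5c 5c.
Inner input = (K'⊕ipad) ∥ m = 5b 5f 4c 36 36 36 ∥ 6c 89 db.
Inner hash: sum = 91+95+76+54+54+54+108+137+219 = 888; mod 256 = 120 → 78.
Outer input = (K'⊕opad) ∥ inner = 31 35 26 5c 5c 5c ∥ 78.
Outer hash (tag): sum = 49+53+38+92+92+92+120 = 536; mod 256 = 24 → 18.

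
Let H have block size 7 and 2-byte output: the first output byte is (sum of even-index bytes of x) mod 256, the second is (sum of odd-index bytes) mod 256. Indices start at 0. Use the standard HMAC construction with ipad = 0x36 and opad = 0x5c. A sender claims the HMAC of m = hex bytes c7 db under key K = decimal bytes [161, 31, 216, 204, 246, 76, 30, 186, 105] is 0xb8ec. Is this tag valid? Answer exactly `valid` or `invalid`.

Key decimal bytes [161, 31, 216, 204, 246, 76, 30, 186, 105] = a1 1f d8 cc f6 4c 1e ba 69 is 9 bytes > B = 7, so hash it first: H(key) = f6 f1, then zero-pad to 7 bytes: K' = f6 f1 00 00 00 00 00.
K' ⊕ ipad = c0 c7 36 36 36 36 36; K' ⊕ opad = aa ad 5c 5c 5c 5c 5c.
Inner hash: even-index sum = 573 mod 256 = 61; odd-index sum = 506 mod 256 = 250 → 3d fa.
Outer hash (recomputed tag): even-index sum = 696 mod 256 = 184; odd-index sum = 418 mod 256 = 162 → b8 a2.
Recomputed tag = b8a2; claimed = b8ec → mismatch.

invalid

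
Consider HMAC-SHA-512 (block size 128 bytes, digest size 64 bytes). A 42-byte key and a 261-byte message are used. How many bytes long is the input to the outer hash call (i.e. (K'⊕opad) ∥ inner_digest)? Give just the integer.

Key is 42 ≤ 128 bytes, zero-padded: |K'| = 128.
Outer input = (K'⊕opad) ∥ H(inner) → 128 + 64 = 192 bytes.

192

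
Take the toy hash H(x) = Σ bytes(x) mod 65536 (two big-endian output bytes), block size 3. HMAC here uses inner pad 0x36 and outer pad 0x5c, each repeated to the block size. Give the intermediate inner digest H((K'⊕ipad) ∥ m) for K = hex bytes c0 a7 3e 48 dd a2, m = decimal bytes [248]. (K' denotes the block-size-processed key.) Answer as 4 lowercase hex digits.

Key hex bytes c0 a7 3e 48 dd a2 is 6 bytes > B = 3, so hash it first: H(key) = 03 6c, then zero-pad to 3 bytes: K' = 03 6c 00.
K' ⊕ ipad = 35 5a 36.
Inner input = 35 5a 36 ∥ f8.
Inner hash: sum = 53+90+54+248 = 445 → 01 bd.

01bd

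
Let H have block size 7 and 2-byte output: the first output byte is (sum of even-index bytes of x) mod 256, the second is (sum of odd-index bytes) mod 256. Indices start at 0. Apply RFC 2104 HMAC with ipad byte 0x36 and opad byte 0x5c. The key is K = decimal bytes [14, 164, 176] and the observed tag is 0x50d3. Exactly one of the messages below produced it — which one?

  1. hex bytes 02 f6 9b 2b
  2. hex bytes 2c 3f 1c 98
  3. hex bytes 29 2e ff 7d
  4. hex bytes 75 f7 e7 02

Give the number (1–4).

4

Key decimal bytes [14, 164, 176] = 0e a4 b0 is 3 bytes ≤ B = 7; zero-pad to 7 bytes: K' = 0e a4 b0 00 00 00 00.
K' ⊕ ipad = 38 92 86 36 36 36 36; K' ⊕ opad = 52 f8 ec 5c 5c 5c 5c.
m1: inner = H(38 92 86 36 36 36 36 02 f6 9b 2b) = 4b 9b; tag = H(52 f8 ec 5c 5c 5c 5c 4b 9b) = 91fb
m2: inner = H(38 92 86 36 36 36 36 2c 3f 1c 98) = 01 46; tag = H(52 f8 ec 5c 5c 5c 5c 01 46) = 3cb1
m3: inner = H(38 92 86 36 36 36 36 29 2e ff 7d) = d5 26; tag = H(52 f8 ec 5c 5c 5c 5c d5 26) = 1c85
m4: inner = H(38 92 86 36 36 36 36 75 f7 e7 02) = 23 5a; tag = H(52 f8 ec 5c 5c 5c 5c 23 5a) = 50d3 ← matches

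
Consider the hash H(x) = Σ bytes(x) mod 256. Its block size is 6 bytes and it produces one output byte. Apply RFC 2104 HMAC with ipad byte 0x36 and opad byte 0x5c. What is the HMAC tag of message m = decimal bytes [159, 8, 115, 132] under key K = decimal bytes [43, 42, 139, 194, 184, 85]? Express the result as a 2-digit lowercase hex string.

Key decimal bytes [43, 42, 139, 194, 184, 85] = 2b 2a 8b c2 b8 55 is exactly B = 6 bytes: K' = 2b 2a 8b c2 b8 55.
K' ⊕ ipad = 1d 1c bd f4 8e 63.  K' ⊕ opad = 77 76 d7 9e e4 09.
Inner input = (K'⊕ipad) ∥ m = 1d 1c bd f4 8e 63 ∥ 9f 08 73 84.
Inner hash: sum = 29+28+189+244+142+99+159+8+115+132 = 1145; mod 256 = 121 → 79.
Outer input = (K'⊕opad) ∥ inner = 77 76 d7 9e e4 09 ∥ 79.
Outer hash (tag): sum = 119+118+215+158+228+9+121 = 968; mod 256 = 200 → c8.

c8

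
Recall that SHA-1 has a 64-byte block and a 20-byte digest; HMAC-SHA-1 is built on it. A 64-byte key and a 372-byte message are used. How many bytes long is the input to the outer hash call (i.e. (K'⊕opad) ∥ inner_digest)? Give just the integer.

84

Key is 64 ≤ 64 bytes, zero-padded: |K'| = 64.
Outer input = (K'⊕opad) ∥ H(inner) → 64 + 20 = 84 bytes.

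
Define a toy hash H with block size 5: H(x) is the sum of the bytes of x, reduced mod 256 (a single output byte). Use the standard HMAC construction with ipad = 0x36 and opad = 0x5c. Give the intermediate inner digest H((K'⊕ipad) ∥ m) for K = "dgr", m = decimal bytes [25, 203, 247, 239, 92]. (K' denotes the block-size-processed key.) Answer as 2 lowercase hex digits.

Key "dgr" = 64 67 72 is 3 bytes ≤ B = 5; zero-pad to 5 bytes: K' = 64 67 72 00 00.
K' ⊕ ipad = 52 51 44 36 36.
Inner input = 52 51 44 36 36 ∥ 19 cb f7 ef 5c.
Inner hash: sum = 82+81+68+54+54+25+203+247+239+92 = 1145; mod 256 = 121 → 79.

79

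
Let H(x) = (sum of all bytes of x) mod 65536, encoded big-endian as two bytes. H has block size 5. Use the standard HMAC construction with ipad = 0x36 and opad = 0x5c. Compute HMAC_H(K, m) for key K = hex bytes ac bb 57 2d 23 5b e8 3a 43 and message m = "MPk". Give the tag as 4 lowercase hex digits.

02de

Key hex bytes ac bb 57 2d 23 5b e8 3a 43 is 9 bytes > B = 5, so hash it first: H(key) = 03 ce, then zero-pad to 5 bytes: K' = 03 ce 00 00 00.
K' ⊕ ipad = 35 f8 36 36 36.  K' ⊕ opad = 5f 92 5c 5c 5c.
Inner input = (K'⊕ipad) ∥ m = 35 f8 36 36 36 ∥ 4d 50 6b.
Inner hash: sum = 53+248+54+54+54+77+80+107 = 727 → 02 d7.
Outer input = (K'⊕opad) ∥ inner = 5f 92 5c 5c 5c ∥ 02 d7.
Outer hash (tag): sum = 95+146+92+92+92+2+215 = 734 → 02 de.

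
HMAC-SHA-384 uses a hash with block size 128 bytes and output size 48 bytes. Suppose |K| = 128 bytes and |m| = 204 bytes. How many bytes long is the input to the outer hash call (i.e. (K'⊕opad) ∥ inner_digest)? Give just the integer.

Key is 128 ≤ 128 bytes, zero-padded: |K'| = 128.
Outer input = (K'⊕opad) ∥ H(inner) → 128 + 48 = 176 bytes.

176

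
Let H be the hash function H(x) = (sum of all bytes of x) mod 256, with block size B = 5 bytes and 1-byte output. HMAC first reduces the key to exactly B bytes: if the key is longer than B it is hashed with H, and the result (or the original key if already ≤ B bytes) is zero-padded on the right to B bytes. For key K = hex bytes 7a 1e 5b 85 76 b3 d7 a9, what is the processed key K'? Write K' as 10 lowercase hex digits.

2100000000

|K| = 8 > B = 5, so first hash the key.
H(K): sum = 122+30+91+133+118+179+215+169 = 1057; mod 256 = 33 → 21.
Zero-pad H(K) = 21 to 5 bytes: K' = 21 00 00 00 00.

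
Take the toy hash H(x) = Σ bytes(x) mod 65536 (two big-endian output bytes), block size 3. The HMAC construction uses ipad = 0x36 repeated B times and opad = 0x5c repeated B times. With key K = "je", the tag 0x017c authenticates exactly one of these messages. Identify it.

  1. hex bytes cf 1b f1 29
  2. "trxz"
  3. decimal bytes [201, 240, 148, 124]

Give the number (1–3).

3

Key "je" = 6a 65 is 2 bytes ≤ B = 3; zero-pad to 3 bytes: K' = 6a 65 00.
K' ⊕ ipad = 5c 53 36; K' ⊕ opad = 36 39 5c.
m1: inner = H(5c 53 36 cf 1b f1 29) = 02 e9; tag = H(36 39 5c 02 e9) = 01b6
m2: inner = H(5c 53 36 74 72 78 7a) = 02 bd; tag = H(36 39 5c 02 bd) = 018a
m3: inner = H(5c 53 36 c9 f0 94 7c) = 03 ae; tag = H(36 39 5c 03 ae) = 017c ← matches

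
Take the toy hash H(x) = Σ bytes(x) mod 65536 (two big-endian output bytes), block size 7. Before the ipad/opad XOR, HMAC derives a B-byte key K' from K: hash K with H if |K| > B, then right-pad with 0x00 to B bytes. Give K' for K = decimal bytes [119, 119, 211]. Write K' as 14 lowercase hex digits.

Key decimal bytes [119, 119, 211] = 77 77 d3 is 3 bytes ≤ B = 7; zero-pad to 7 bytes: K' = 77 77 d3 00 00 00 00.

7777d300000000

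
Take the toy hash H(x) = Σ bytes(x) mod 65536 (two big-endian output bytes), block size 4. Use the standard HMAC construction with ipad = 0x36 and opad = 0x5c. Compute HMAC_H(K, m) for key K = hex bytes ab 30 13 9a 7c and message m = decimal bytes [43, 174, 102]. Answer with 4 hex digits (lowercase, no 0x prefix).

Key hex bytes ab 30 13 9a 7c is 5 bytes > B = 4, so hash it first: H(key) = 02 04, then zero-pad to 4 bytes: K' = 02 04 00 00.
K' ⊕ ipad = 34 32 36 36.  K' ⊕ opad = 5e 58 5c 5c.
Inner input = (K'⊕ipad) ∥ m = 34 32 36 36 ∥ 2b ae 66.
Inner hash: sum = 52+50+54+54+43+174+102 = 529 → 02 11.
Outer input = (K'⊕opad) ∥ inner = 5e 58 5c 5c ∥ 02 11.
Outer hash (tag): sum = 94+88+92+92+2+17 = 385 → 01 81.

0181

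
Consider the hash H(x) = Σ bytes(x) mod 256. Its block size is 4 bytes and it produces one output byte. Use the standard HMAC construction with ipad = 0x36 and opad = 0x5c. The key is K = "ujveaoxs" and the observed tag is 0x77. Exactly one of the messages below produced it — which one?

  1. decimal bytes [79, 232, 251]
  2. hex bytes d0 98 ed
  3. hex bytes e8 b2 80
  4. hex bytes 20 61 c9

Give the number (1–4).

2

Key "ujveaoxs" = 75 6a 76 65 61 6f 78 73 is 8 bytes > B = 4, so hash it first: H(key) = 75, then zero-pad to 4 bytes: K' = 75 00 00 00.
K' ⊕ ipad = 43 36 36 36; K' ⊕ opad = 29 5c 5c 5c.
m1: inner = H(43 36 36 36 4f e8 fb) = 17; tag = H(29 5c 5c 5c 17) = 54
m2: inner = H(43 36 36 36 d0 98 ed) = 3a; tag = H(29 5c 5c 5c 3a) = 77 ← matches
m3: inner = H(43 36 36 36 e8 b2 80) = ff; tag = H(29 5c 5c 5c ff) = 3c
m4: inner = H(43 36 36 36 20 61 c9) = 2f; tag = H(29 5c 5c 5c 2f) = 6c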